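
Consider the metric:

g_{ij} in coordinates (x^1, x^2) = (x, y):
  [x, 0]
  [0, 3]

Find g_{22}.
With x^1 = x, x^2 = y, g_{22} = g_{yy} is the row-2, column-2 entry of the matrix.
g_{22} = 3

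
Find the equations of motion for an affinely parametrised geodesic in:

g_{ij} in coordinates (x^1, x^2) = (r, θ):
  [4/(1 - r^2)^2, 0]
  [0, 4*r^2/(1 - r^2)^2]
Geodesic equation: d^2x^k/dλ^2 + Γ^k_{ij} (dx^i/dλ)(dx^j/dλ) = 0.
Non-zero Christoffel symbols:
Γ^r_{r r} = 2*r/(1 - r^2)
Γ^r_{θ θ} = (r^3 + r)/(r^2 - 1)
Γ^θ_{r θ} = (-r^2 - 1)/(r^3 - r)
Substituting (the symmetric pair Γ^k_{ij}, Γ^k_{ji} combines into a factor 2):
d^2r/dλ^2 + (2*r/(1 - r^2)) (dr/dλ)^2 + ((r^3 + r)/(r^2 - 1)) (dθ/dλ)^2 = 0
d^2θ/dλ^2 + ((-2*r^2 - 2)/(r^3 - r)) (dr/dλ)(dθ/dλ) = 0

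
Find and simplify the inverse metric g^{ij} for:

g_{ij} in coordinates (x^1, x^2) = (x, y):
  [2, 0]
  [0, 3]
The metric is diagonal, so g^{ij} is diagonal with entries 1/g_{ii}: diag(1/2, 1/3).
g^{ij}:
  [1/2, 0]
  [0, 1/3]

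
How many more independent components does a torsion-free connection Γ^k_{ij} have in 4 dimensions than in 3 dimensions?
Independent components in n dimensions: n × n(n+1)/2 = n^2(n+1)/2.
4D: 4 × 10 = 40
3D: 3 × 6 = 18
Difference = 40 - 18 = 22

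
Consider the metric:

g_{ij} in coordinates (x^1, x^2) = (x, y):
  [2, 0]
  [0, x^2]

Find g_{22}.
With x^1 = x, x^2 = y, g_{22} = g_{yy} is the row-2, column-2 entry of the matrix.
g_{22} = x^2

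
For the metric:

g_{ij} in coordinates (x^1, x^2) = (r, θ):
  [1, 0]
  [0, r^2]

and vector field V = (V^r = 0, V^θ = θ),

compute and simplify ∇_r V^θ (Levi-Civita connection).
Non-zero Christoffel symbols:
Γ^r_{θ θ} = -r
Γ^θ_{r θ} = 1/r
∇_r V^θ = ∂_r V^θ + Γ^θ_{r j} V^j
  = (0) + (0)(0) + (1/r)(θ)
  = θ/r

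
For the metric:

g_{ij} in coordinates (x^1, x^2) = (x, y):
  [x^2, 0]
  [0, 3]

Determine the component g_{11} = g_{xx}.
With x^1 = x, x^2 = y, g_{11} = g_{xx} is the row-1, column-1 entry of the matrix.
g_{11} = x^2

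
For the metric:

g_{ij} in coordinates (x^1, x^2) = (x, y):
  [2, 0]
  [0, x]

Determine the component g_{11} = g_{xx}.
With x^1 = x, x^2 = y, g_{11} = g_{xx} is the row-1, column-1 entry of the matrix.
g_{11} = 2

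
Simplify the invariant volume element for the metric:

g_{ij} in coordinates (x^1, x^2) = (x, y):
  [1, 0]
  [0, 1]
det(g) = 1
√|det(g)| = 1
Volume element: dV = 1 dx dy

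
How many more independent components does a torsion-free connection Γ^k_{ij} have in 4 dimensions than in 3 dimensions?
Independent components in n dimensions: n × n(n+1)/2 = n^2(n+1)/2.
4D: 4 × 10 = 40
3D: 3 × 6 = 18
Difference = 40 - 18 = 22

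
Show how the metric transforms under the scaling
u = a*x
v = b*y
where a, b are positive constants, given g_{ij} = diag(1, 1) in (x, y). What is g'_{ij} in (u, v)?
Invert the transformation: x = u/a, y = v/b
g'_{ij} = (∂x^k/∂x'^i)(∂x^l/∂x'^j) g_{kl}; with g_{kl} = δ_{kl} this is Σ_k (∂x^k/∂x'^i)(∂x^k/∂x'^j).
Jacobian: ∂x/∂u = 1/a, ∂x/∂v = 0, ∂y/∂u = 0, ∂y/∂v = 1/b
g'_{uu} = (1/a)(1/a) + (0)(0) = 1/a^2
g'_{uv} = (1/a)(0) + (0)(1/b) = 0
g'_{vv} = (0)(0) + (1/b)(1/b) = 1/b^2
g'_{ij} = diag(1/a^2, 1/b^2)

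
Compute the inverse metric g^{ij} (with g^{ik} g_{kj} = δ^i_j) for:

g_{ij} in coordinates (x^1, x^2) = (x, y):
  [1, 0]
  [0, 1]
The metric is diagonal, so g^{ij} is diagonal with entries 1/g_{ii}: diag(1, 1).
g^{ij}:
  [1, 0]
  [0, 1]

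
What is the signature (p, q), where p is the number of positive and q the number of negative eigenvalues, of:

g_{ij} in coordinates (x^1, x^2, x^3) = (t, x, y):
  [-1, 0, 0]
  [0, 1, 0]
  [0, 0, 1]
The metric is diagonal, so its eigenvalues are the diagonal entries: -1, 1, 1 (at a generic point, where coordinate-dependent entries are positive).
2 positive, 1 negative.
(2, 1) - Lorentzian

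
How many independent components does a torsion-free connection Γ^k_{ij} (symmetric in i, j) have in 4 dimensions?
Γ^k_{ij} has n choices for the upper index and n(n+1)/2 independent symmetric lower index pairs.
Total = 4 × 4×5/2 = 4 × 10 = 40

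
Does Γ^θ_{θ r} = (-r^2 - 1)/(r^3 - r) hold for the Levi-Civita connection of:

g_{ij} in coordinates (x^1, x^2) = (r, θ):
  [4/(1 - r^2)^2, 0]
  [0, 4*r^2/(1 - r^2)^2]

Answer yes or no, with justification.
Γ^θ_{θ r} = (1/2) g^{θθ} (∂_θ g_{θr} + ∂_r g_{θθ} - ∂_θ g_{θr}) = (1/2)((1 - r^2)^2/(4*r^2))((0) + (-8*(r^3 + r)/(r^2 - 1)^3) - (0)) = (-r^2 - 1)/(r^3 - r)
This equals the proposed value (-r^2 - 1)/(r^3 - r).
Yes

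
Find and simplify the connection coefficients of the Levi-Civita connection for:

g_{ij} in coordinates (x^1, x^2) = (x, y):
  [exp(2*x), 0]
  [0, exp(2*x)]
Using Γ^k_{ij} = (1/2) g^{km} (∂_i g_{mj} + ∂_j g_{mi} - ∂_m g_{ij}); the metric is diagonal, so only the m = k term contributes.
Non-zero symbols (using the symmetry Γ^k_{ij} = Γ^k_{ji}):
Γ^x_{x x} = (1/2) g^{xx} (∂_x g_{xx} + ∂_x g_{xx} - ∂_x g_{xx}) = (1/2)(exp(-2*x))((2*exp(2*x)) + (2*exp(2*x)) - (2*exp(2*x))) = 1
Γ^x_{y y} = (1/2) g^{xx} (∂_y g_{xy} + ∂_y g_{xy} - ∂_x g_{yy}) = (1/2)(exp(-2*x))((0) + (0) - (2*exp(2*x))) = -1
Γ^y_{x y} = (1/2) g^{yy} (∂_x g_{yy} + ∂_y g_{yx} - ∂_y g_{xy}) = (1/2)(exp(-2*x))((2*exp(2*x)) + (0) - (0)) = 1
All other Christoffel symbols are zero.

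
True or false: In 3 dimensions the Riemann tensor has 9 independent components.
n^2(n^2-1)/12 = 9·8/12 = 6 independent components for n = 3.
False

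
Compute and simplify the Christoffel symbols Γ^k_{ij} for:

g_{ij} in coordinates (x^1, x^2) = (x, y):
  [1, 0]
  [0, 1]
Using Γ^k_{ij} = (1/2) g^{km} (∂_i g_{mj} + ∂_j g_{mi} - ∂_m g_{ij}); the metric is diagonal, so only the m = k term contributes.
Every metric component is constant, so all ∂_m g_{ij} = 0 and every Christoffel symbol vanishes.
All Christoffel symbols are zero.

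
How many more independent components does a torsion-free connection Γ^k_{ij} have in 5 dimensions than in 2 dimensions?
Independent components in n dimensions: n × n(n+1)/2 = n^2(n+1)/2.
5D: 5 × 15 = 75
2D: 2 × 3 = 6
Difference = 75 - 6 = 69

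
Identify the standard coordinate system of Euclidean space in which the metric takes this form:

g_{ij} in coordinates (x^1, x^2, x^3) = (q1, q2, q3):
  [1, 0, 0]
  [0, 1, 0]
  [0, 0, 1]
All components are constant and the metric is the identity, i.e. orthonormal rectilinear coordinates.
Cartesian (3D) coordinates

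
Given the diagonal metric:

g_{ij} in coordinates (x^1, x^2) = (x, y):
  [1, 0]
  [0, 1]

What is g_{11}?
With x^1 = x, x^2 = y, g_{11} = g_{xx} is the row-1, column-1 entry of the matrix.
g_{11} = 1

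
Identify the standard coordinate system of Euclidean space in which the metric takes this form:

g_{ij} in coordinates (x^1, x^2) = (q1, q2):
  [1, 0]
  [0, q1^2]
The line element ds^2 = dq1^2 + q1^2 dq2^2 is dr^2 + r^2 dθ^2 with q1 = r, q2 = θ.
polar coordinates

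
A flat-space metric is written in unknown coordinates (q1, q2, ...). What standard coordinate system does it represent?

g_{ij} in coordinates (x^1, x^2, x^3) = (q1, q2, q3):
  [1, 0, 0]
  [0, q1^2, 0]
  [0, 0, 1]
The line element ds^2 = dq1^2 + q1^2 dq2^2 + dq3^2 is dr^2 + r^2 dθ^2 + dz^2 with q1 = r, q2 = θ, q3 = z.
cylindrical coordinates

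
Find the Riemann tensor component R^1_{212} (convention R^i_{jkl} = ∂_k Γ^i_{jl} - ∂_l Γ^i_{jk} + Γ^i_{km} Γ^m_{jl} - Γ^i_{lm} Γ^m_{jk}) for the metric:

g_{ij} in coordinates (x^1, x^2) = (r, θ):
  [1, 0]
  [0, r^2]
Non-zero Christoffel symbols (Γ^k_{ij} = Γ^k_{ji}):
Γ^r_{θ θ} = -r
Γ^θ_{r θ} = 1/r
R^r_{θ r θ} = ∂_r Γ^r_{θ θ} - ∂_θ Γ^r_{θ r} + Γ^r_{r m} Γ^m_{θ θ} - Γ^r_{θ m} Γ^m_{θ r}
  = (-1) - (0) + (0) - (-1) = 0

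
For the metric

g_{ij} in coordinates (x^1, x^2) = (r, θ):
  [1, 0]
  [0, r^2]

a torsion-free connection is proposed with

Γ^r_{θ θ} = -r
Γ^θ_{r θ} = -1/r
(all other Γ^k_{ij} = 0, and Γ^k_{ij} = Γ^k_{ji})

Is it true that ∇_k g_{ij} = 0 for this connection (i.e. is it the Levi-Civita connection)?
Using ∇_k g_{ij} = ∂_k g_{ij} - Γ^m_{ki} g_{mj} - Γ^m_{kj} g_{im}:
∇_r g_{θθ} = (2*r) - (-r) - (-r) = 4*r ≠ 0
So the connection is not metric compatible (it is not the Levi-Civita connection).
No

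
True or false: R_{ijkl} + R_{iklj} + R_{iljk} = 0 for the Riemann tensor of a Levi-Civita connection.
This is the first (algebraic) Bianchi identity.
True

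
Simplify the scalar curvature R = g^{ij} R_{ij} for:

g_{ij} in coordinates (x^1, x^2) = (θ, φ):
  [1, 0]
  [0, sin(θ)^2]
Non-zero Christoffel symbols (Γ^k_{ij} = Γ^k_{ji}):
Γ^θ_{φ φ} = -sin(2*θ)/2
Γ^φ_{θ φ} = 1/tan(θ)
Ricci tensor (R_{ij} = R^k_{ikj}): R_{θθ} = 1, R_{θφ} = 0, R_{φφ} = sin(θ)^2
Inverse metric: g^{θθ} = 1, g^{φφ} = 1/sin(θ)^2
R = g^{ij} R_{ij} = (1)(1) + (1/sin(θ)^2)(sin(θ)^2) = 2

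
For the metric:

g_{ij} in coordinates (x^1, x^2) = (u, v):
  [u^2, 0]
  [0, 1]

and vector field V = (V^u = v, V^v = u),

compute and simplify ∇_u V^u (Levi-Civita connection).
Non-zero Christoffel symbols:
Γ^u_{u u} = 1/u
∇_u V^u = ∂_u V^u + Γ^u_{u j} V^j
  = (0) + (1/u)(v) + (0)(u)
  = v/u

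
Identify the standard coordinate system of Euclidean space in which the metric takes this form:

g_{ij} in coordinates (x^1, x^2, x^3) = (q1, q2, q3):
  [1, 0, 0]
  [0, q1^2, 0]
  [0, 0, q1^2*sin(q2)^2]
The line element ds^2 = dq1^2 + q1^2 dq2^2 + q1^2 sin(q2)^2 dq3^2 is dr^2 + r^2 dθ^2 + r^2 sin(θ)^2 dφ^2 with q1 = r, q2 = θ, q3 = φ.
spherical coordinates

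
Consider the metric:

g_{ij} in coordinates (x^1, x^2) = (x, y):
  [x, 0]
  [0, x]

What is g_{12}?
With x^1 = x, x^2 = y, g_{12} = g_{xy} is the row-1, column-2 entry of the matrix.
g_{12} = 0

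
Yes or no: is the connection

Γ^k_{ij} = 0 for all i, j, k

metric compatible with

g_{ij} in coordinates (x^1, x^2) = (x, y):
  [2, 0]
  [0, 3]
Using ∇_k g_{ij} = ∂_k g_{ij} - Γ^m_{ki} g_{mj} - Γ^m_{kj} g_{im}:
e.g. ∇_x g_{yy} = (0) - (0) - (0) = 0
Every component ∇_k g_{ij} vanishes: the connection is metric compatible.
Yes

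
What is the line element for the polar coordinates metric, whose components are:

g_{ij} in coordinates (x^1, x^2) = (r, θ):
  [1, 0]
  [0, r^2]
ds^2 = g_{ij} dx^i dx^j; only the non-zero components contribute.
ds^2 = dr^2 + r^2 dθ^2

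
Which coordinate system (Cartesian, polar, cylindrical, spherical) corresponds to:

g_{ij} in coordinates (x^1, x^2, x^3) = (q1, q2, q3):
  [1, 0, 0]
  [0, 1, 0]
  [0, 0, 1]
All components are constant and the metric is the identity, i.e. orthonormal rectilinear coordinates.
Cartesian (3D) coordinates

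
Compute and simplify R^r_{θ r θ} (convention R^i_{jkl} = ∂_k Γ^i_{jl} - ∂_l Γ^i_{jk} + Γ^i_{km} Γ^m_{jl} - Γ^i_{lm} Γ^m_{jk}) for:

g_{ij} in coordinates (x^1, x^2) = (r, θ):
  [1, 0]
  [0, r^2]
Non-zero Christoffel symbols (Γ^k_{ij} = Γ^k_{ji}):
Γ^r_{θ θ} = -r
Γ^θ_{r θ} = 1/r
R^r_{θ r θ} = ∂_r Γ^r_{θ θ} - ∂_θ Γ^r_{θ r} + Γ^r_{r m} Γ^m_{θ θ} - Γ^r_{θ m} Γ^m_{θ r}
  = (-1) - (0) + (0) - (-1) = 0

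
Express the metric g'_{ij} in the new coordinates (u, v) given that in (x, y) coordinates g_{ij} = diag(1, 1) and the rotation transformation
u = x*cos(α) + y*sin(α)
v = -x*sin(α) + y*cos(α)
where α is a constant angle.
Invert the transformation: x = u*cos(α) - v*sin(α), y = u*sin(α) + v*cos(α)
g'_{ij} = (∂x^k/∂x'^i)(∂x^l/∂x'^j) g_{kl}; with g_{kl} = δ_{kl} this is Σ_k (∂x^k/∂x'^i)(∂x^k/∂x'^j).
Jacobian: ∂x/∂u = cos(α), ∂x/∂v = -sin(α), ∂y/∂u = sin(α), ∂y/∂v = cos(α)
g'_{uu} = (cos(α))(cos(α)) + (sin(α))(sin(α)) = 1
g'_{uv} = (cos(α))(-sin(α)) + (sin(α))(cos(α)) = 0
g'_{vv} = (-sin(α))(-sin(α)) + (cos(α))(cos(α)) = 1
g'_{ij} = diag(1, 1)
The Euclidean metric is invariant under rotations.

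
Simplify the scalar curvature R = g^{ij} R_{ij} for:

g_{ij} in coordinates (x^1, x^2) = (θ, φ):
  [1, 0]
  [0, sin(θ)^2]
Non-zero Christoffel symbols (Γ^k_{ij} = Γ^k_{ji}):
Γ^θ_{φ φ} = -sin(2*θ)/2
Γ^φ_{θ φ} = 1/tan(θ)
Ricci tensor (R_{ij} = R^k_{ikj}): R_{θθ} = 1, R_{θφ} = 0, R_{φφ} = sin(θ)^2
Inverse metric: g^{θθ} = 1, g^{φφ} = 1/sin(θ)^2
R = g^{ij} R_{ij} = (1)(1) + (1/sin(θ)^2)(sin(θ)^2) = 2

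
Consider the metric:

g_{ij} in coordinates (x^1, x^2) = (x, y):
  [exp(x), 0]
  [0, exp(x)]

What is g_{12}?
With x^1 = x, x^2 = y, g_{12} = g_{xy} is the row-1, column-2 entry of the matrix.
g_{12} = 0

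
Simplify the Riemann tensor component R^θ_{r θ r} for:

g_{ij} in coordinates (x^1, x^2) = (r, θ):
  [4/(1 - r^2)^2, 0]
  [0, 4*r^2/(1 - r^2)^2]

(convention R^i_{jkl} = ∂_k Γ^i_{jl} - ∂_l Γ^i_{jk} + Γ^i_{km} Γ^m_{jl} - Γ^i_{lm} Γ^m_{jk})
Non-zero Christoffel symbols (Γ^k_{ij} = Γ^k_{ji}):
Γ^r_{r r} = 2*r/(1 - r^2)
Γ^r_{θ θ} = (r^3 + r)/(r^2 - 1)
Γ^θ_{r θ} = (-r^2 - 1)/(r^3 - r)
R^θ_{r θ r} = ∂_θ Γ^θ_{r r} - ∂_r Γ^θ_{r θ} + Γ^θ_{θ m} Γ^m_{r r} - Γ^θ_{r m} Γ^m_{r θ}
  = (0) - ((r^4 + 4*r^2 - 1)/(r^3 - r)^2) + (2*(r^2 + 1)/(r^2 - 1)^2) - ((r^2 + 1)^2/(r^3 - r)^2) = -4/(r^2 - 1)^2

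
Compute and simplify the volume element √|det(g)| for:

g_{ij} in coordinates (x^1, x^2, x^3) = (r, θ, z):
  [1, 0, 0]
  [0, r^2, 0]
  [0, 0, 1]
det(g) = r^2
√|det(g)| = r
Volume element: dV = r dr dθ dz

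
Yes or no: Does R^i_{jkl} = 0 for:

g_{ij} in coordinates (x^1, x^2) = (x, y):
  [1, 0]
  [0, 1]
All metric components are constant, so every Christoffel symbol vanishes and R^i_{jkl} = 0.
Yes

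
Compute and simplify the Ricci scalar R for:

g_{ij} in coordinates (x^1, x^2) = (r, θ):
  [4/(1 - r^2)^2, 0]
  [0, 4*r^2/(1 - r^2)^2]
Non-zero Christoffel symbols (Γ^k_{ij} = Γ^k_{ji}):
Γ^r_{r r} = 2*r/(1 - r^2)
Γ^r_{θ θ} = (r^3 + r)/(r^2 - 1)
Γ^θ_{r θ} = (-r^2 - 1)/(r^3 - r)
Ricci tensor (R_{ij} = R^k_{ikj}): R_{rr} = -4/(r^2 - 1)^2, R_{rθ} = 0, R_{θθ} = -4*r^2/(r^2 - 1)^2
Inverse metric: g^{rr} = (1 - r^2)^2/4, g^{θθ} = (1 - r^2)^2/(4*r^2)
R = g^{ij} R_{ij} = ((1 - r^2)^2/4)(-4/(r^2 - 1)^2) + ((1 - r^2)^2/(4*r^2))(-4*r^2/(r^2 - 1)^2) = -2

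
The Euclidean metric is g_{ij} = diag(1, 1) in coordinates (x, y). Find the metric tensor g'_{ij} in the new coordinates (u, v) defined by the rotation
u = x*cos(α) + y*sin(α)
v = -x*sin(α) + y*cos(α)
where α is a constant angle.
Invert the transformation: x = u*cos(α) - v*sin(α), y = u*sin(α) + v*cos(α)
g'_{ij} = (∂x^k/∂x'^i)(∂x^l/∂x'^j) g_{kl}; with g_{kl} = δ_{kl} this is Σ_k (∂x^k/∂x'^i)(∂x^k/∂x'^j).
Jacobian: ∂x/∂u = cos(α), ∂x/∂v = -sin(α), ∂y/∂u = sin(α), ∂y/∂v = cos(α)
g'_{uu} = (cos(α))(cos(α)) + (sin(α))(sin(α)) = 1
g'_{uv} = (cos(α))(-sin(α)) + (sin(α))(cos(α)) = 0
g'_{vv} = (-sin(α))(-sin(α)) + (cos(α))(cos(α)) = 1
g'_{ij} = diag(1, 1)
The Euclidean metric is invariant under rotations.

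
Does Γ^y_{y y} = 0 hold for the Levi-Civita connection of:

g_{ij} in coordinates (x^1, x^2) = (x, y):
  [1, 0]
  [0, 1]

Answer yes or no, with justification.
Γ^y_{y y} = (1/2) g^{yy} (∂_y g_{yy} + ∂_y g_{yy} - ∂_y g_{yy}) = (1/2)(1)((0) + (0) - (0)) = 0
This equals the proposed value 0.
Yes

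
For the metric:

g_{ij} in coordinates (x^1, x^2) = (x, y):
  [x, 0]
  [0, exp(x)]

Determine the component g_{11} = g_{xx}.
With x^1 = x, x^2 = y, g_{11} = g_{xx} is the row-1, column-1 entry of the matrix.
g_{11} = x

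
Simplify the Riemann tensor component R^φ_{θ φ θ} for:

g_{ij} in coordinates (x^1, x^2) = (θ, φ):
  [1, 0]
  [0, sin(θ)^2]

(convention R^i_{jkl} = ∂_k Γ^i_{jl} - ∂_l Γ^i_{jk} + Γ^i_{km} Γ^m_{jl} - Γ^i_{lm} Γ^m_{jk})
Non-zero Christoffel symbols (Γ^k_{ij} = Γ^k_{ji}):
Γ^θ_{φ φ} = -sin(2*θ)/2
Γ^φ_{θ φ} = 1/tan(θ)
R^φ_{θ φ θ} = ∂_φ Γ^φ_{θ θ} - ∂_θ Γ^φ_{θ φ} + Γ^φ_{φ m} Γ^m_{θ θ} - Γ^φ_{θ m} Γ^m_{θ φ}
  = (0) - (-1/sin(θ)^2) + (0) - (1/tan(θ)^2) = 1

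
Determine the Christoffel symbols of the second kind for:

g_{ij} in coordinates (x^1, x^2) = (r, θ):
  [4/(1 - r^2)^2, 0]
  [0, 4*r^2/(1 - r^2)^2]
Using Γ^k_{ij} = (1/2) g^{km} (∂_i g_{mj} + ∂_j g_{mi} - ∂_m g_{ij}); the metric is diagonal, so only the m = k term contributes.
Non-zero symbols (using the symmetry Γ^k_{ij} = Γ^k_{ji}):
Γ^r_{r r} = (1/2) g^{rr} (∂_r g_{rr} + ∂_r g_{rr} - ∂_r g_{rr}) = (1/2)((1 - r^2)^2/4)((16*r/(1 - r^2)^3) + (16*r/(1 - r^2)^3) - (16*r/(1 - r^2)^3)) = 2*r/(1 - r^2)
Γ^r_{θ θ} = (1/2) g^{rr} (∂_θ g_{rθ} + ∂_θ g_{rθ} - ∂_r g_{θθ}) = (1/2)((1 - r^2)^2/4)((0) + (0) - (-8*(r^3 + r)/(r^2 - 1)^3)) = (r^3 + r)/(r^2 - 1)
Γ^θ_{r θ} = (1/2) g^{θθ} (∂_r g_{θθ} + ∂_θ g_{θr} - ∂_θ g_{rθ}) = (1/2)((1 - r^2)^2/(4*r^2))((-8*(r^3 + r)/(r^2 - 1)^3) + (0) - (0)) = (-r^2 - 1)/(r^3 - r)
All other Christoffel symbols are zero.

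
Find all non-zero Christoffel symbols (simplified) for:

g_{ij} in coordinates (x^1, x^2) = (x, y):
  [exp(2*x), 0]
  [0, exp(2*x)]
Using Γ^k_{ij} = (1/2) g^{km} (∂_i g_{mj} + ∂_j g_{mi} - ∂_m g_{ij}); the metric is diagonal, so only the m = k term contributes.
Non-zero symbols (using the symmetry Γ^k_{ij} = Γ^k_{ji}):
Γ^x_{x x} = (1/2) g^{xx} (∂_x g_{xx} + ∂_x g_{xx} - ∂_x g_{xx}) = (1/2)(exp(-2*x))((2*exp(2*x)) + (2*exp(2*x)) - (2*exp(2*x))) = 1
Γ^x_{y y} = (1/2) g^{xx} (∂_y g_{xy} + ∂_y g_{xy} - ∂_x g_{yy}) = (1/2)(exp(-2*x))((0) + (0) - (2*exp(2*x))) = -1
Γ^y_{x y} = (1/2) g^{yy} (∂_x g_{yy} + ∂_y g_{yx} - ∂_y g_{xy}) = (1/2)(exp(-2*x))((2*exp(2*x)) + (0) - (0)) = 1
All other Christoffel symbols are zero.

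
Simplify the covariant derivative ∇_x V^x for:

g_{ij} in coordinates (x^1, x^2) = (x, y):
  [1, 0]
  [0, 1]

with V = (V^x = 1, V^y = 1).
All Christoffel symbols are zero.
∇_x V^x = ∂_x V^x + Γ^x_{x j} V^j
  = (0) + (0)(1) + (0)(1)
  = 0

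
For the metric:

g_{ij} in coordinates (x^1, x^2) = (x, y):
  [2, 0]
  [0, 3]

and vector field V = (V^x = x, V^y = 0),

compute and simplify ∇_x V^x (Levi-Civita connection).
All Christoffel symbols are zero.
∇_x V^x = ∂_x V^x + Γ^x_{x j} V^j
  = (1) + (0)(x) + (0)(0)
  = 1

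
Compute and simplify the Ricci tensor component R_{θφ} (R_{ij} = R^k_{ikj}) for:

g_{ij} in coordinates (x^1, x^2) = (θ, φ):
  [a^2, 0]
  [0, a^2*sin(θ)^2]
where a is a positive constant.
Non-zero Christoffel symbols (Γ^k_{ij} = Γ^k_{ji}):
Γ^θ_{φ φ} = -sin(2*θ)/2
Γ^φ_{θ φ} = 1/tan(θ)
R^θ_{θ θ φ} = 0 (a repeated index in an antisymmetric pair)
R^φ_{θ φ φ} = 0 (a repeated index in an antisymmetric pair)
R_{θφ} = R^θ_{θ θ φ} + R^φ_{θ φ φ} = (0) + (0) = 0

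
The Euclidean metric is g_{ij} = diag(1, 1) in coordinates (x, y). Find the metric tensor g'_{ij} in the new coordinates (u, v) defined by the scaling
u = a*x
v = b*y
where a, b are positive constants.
Invert the transformation: x = u/a, y = v/b
g'_{ij} = (∂x^k/∂x'^i)(∂x^l/∂x'^j) g_{kl}; with g_{kl} = δ_{kl} this is Σ_k (∂x^k/∂x'^i)(∂x^k/∂x'^j).
Jacobian: ∂x/∂u = 1/a, ∂x/∂v = 0, ∂y/∂u = 0, ∂y/∂v = 1/b
g'_{uu} = (1/a)(1/a) + (0)(0) = 1/a^2
g'_{uv} = (1/a)(0) + (0)(1/b) = 0
g'_{vv} = (0)(0) + (1/b)(1/b) = 1/b^2
g'_{ij} = diag(1/a^2, 1/b^2)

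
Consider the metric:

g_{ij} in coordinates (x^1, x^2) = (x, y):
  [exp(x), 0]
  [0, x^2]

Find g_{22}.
With x^1 = x, x^2 = y, g_{22} = g_{yy} is the row-2, column-2 entry of the matrix.
g_{22} = x^2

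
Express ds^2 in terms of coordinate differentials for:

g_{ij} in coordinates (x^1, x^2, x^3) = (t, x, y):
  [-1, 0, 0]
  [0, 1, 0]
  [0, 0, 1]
ds^2 = g_{ij} dx^i dx^j; only the non-zero components contribute.
ds^2 = -dt^2 + dx^2 + dy^2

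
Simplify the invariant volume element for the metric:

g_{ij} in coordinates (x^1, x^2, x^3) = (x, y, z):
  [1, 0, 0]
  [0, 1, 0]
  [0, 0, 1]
det(g) = 1
√|det(g)| = 1
Volume element: dV = 1 dx dy dz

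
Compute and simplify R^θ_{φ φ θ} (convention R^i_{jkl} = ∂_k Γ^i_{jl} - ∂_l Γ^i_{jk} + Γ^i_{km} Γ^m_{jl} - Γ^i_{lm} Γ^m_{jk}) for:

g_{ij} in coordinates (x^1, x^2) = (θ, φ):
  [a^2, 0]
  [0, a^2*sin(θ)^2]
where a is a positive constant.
Non-zero Christoffel symbols (Γ^k_{ij} = Γ^k_{ji}):
Γ^θ_{φ φ} = -sin(2*θ)/2
Γ^φ_{θ φ} = 1/tan(θ)
R^θ_{φ φ θ} = ∂_φ Γ^θ_{φ θ} - ∂_θ Γ^θ_{φ φ} + Γ^θ_{φ m} Γ^m_{φ θ} - Γ^θ_{θ m} Γ^m_{φ φ}
  = (0) - (-cos(2*θ)) + (-cos(θ)^2) - (0) = -sin(θ)^2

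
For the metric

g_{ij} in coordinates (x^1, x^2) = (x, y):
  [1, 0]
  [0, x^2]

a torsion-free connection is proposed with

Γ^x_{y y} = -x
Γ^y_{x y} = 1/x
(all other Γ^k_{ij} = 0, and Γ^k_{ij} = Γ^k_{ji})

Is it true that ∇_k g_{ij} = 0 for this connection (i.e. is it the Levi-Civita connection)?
Using ∇_k g_{ij} = ∂_k g_{ij} - Γ^m_{ki} g_{mj} - Γ^m_{kj} g_{im}:
e.g. ∇_x g_{yy} = (2*x) - (x) - (x) = 0
Every component ∇_k g_{ij} vanishes: the connection is metric compatible.
Yes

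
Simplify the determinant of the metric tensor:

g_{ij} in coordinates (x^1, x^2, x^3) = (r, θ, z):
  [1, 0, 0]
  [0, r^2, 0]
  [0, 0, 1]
Diagonal metric: det(g) = g_{11}·g_{22}·g_{33}
= (1)·(r^2)·(1)
det(g) = r^2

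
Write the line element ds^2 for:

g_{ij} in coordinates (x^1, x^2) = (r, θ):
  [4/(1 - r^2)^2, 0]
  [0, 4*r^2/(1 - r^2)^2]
ds^2 = g_{ij} dx^i dx^j; only the non-zero components contribute.
ds^2 = (4/(1 - r^2)^2) dr^2 + (4*r^2/(1 - r^2)^2) dθ^2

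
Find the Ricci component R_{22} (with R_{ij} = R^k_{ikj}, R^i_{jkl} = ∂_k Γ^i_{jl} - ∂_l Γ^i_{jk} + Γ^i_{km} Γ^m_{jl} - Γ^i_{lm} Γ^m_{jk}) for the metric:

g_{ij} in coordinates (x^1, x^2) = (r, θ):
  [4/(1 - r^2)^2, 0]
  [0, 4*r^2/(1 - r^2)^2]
Non-zero Christoffel symbols (Γ^k_{ij} = Γ^k_{ji}):
Γ^r_{r r} = 2*r/(1 - r^2)
Γ^r_{θ θ} = (r^3 + r)/(r^2 - 1)
Γ^θ_{r θ} = (-r^2 - 1)/(r^3 - r)
R^r_{θ r θ} = ∂_r Γ^r_{θ θ} - ∂_θ Γ^r_{θ r} + Γ^r_{r m} Γ^m_{θ θ} - Γ^r_{θ m} Γ^m_{θ r}
  = ((r^4 - 4*r^2 - 1)/(r^2 - 1)^2) - (0) + (-2*r^2*(r^2 + 1)/(r^2 - 1)^2) - (-(r^2 + 1)^2/(r^2 - 1)^2) = -4*r^2/(r^2 - 1)^2
R^θ_{θ θ θ} = 0 (a repeated index in an antisymmetric pair)
R_{θθ} = R^r_{θ r θ} + R^θ_{θ θ θ} = (-4*r^2/(r^2 - 1)^2) + (0) = -4*r^2/(r^2 - 1)^2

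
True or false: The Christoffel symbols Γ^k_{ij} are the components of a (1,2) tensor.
Under a change of coordinates Γ picks up an inhomogeneous term ∂²x/∂x'∂x'; e.g. Γ = 0 in Cartesian coordinates but Γ^r_{θθ} = -r in polar coordinates on the same flat plane.
False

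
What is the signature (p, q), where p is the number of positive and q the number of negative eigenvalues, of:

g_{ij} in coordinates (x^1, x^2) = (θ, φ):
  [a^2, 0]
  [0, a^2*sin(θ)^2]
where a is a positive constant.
The metric is diagonal, so its eigenvalues are the diagonal entries: a^2, a^2*sin(θ)^2 (at a generic point, where coordinate-dependent entries are positive).
2 positive, 0 negative.
(2, 0) - Riemannian (positive definite)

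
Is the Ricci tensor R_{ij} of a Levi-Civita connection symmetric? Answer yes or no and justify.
R_{ij} = R^k_{ikj}; the pair symmetry R_{kilj} = R_{ljki} gives R_{ij} = R_{ji}.
Yes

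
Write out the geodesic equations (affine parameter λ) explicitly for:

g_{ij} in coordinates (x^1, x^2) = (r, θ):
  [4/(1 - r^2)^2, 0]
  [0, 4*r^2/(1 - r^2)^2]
Geodesic equation: d^2x^k/dλ^2 + Γ^k_{ij} (dx^i/dλ)(dx^j/dλ) = 0.
Non-zero Christoffel symbols:
Γ^r_{r r} = 2*r/(1 - r^2)
Γ^r_{θ θ} = (r^3 + r)/(r^2 - 1)
Γ^θ_{r θ} = (-r^2 - 1)/(r^3 - r)
Substituting (the symmetric pair Γ^k_{ij}, Γ^k_{ji} combines into a factor 2):
d^2r/dλ^2 + (2*r/(1 - r^2)) (dr/dλ)^2 + ((r^3 + r)/(r^2 - 1)) (dθ/dλ)^2 = 0
d^2θ/dλ^2 + ((-2*r^2 - 2)/(r^3 - r)) (dr/dλ)(dθ/dλ) = 0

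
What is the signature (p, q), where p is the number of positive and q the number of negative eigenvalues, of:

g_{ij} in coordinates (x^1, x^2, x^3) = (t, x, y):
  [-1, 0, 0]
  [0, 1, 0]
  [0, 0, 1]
The metric is diagonal, so its eigenvalues are the diagonal entries: -1, 1, 1 (at a generic point, where coordinate-dependent entries are positive).
2 positive, 1 negative.
(2, 1) - Lorentzian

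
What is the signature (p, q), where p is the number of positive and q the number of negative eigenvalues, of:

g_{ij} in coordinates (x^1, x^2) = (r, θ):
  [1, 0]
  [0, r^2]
The metric is diagonal, so its eigenvalues are the diagonal entries: 1, r^2 (at a generic point, where coordinate-dependent entries are positive).
2 positive, 0 negative.
(2, 0) - Riemannian (positive definite)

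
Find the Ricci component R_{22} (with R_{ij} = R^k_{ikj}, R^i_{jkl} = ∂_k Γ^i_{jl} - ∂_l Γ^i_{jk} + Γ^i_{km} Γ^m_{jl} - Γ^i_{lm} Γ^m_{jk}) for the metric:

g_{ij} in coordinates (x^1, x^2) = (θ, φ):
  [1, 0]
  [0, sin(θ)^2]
Non-zero Christoffel symbols (Γ^k_{ij} = Γ^k_{ji}):
Γ^θ_{φ φ} = -sin(2*θ)/2
Γ^φ_{θ φ} = 1/tan(θ)
R^θ_{φ θ φ} = ∂_θ Γ^θ_{φ φ} - ∂_φ Γ^θ_{φ θ} + Γ^θ_{θ m} Γ^m_{φ φ} - Γ^θ_{φ m} Γ^m_{φ θ}
  = (-cos(2*θ)) - (0) + (0) - (-cos(θ)^2) = sin(θ)^2
R^φ_{φ φ φ} = 0 (a repeated index in an antisymmetric pair)
R_{φφ} = R^θ_{φ θ φ} + R^φ_{φ φ φ} = (sin(θ)^2) + (0) = sin(θ)^2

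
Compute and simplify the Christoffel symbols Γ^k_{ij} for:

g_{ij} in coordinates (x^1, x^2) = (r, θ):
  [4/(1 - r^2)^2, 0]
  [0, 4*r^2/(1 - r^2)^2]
Using Γ^k_{ij} = (1/2) g^{km} (∂_i g_{mj} + ∂_j g_{mi} - ∂_m g_{ij}); the metric is diagonal, so only the m = k term contributes.
Non-zero symbols (using the symmetry Γ^k_{ij} = Γ^k_{ji}):
Γ^r_{r r} = (1/2) g^{rr} (∂_r g_{rr} + ∂_r g_{rr} - ∂_r g_{rr}) = (1/2)((1 - r^2)^2/4)((16*r/(1 - r^2)^3) + (16*r/(1 - r^2)^3) - (16*r/(1 - r^2)^3)) = 2*r/(1 - r^2)
Γ^r_{θ θ} = (1/2) g^{rr} (∂_θ g_{rθ} + ∂_θ g_{rθ} - ∂_r g_{θθ}) = (1/2)((1 - r^2)^2/4)((0) + (0) - (-8*(r^3 + r)/(r^2 - 1)^3)) = (r^3 + r)/(r^2 - 1)
Γ^θ_{r θ} = (1/2) g^{θθ} (∂_r g_{θθ} + ∂_θ g_{θr} - ∂_θ g_{rθ}) = (1/2)((1 - r^2)^2/(4*r^2))((-8*(r^3 + r)/(r^2 - 1)^3) + (0) - (0)) = (-r^2 - 1)/(r^3 - r)
All other Christoffel symbols are zero.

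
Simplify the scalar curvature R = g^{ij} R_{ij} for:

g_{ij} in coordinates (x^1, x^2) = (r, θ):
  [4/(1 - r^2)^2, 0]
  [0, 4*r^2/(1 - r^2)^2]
Non-zero Christoffel symbols (Γ^k_{ij} = Γ^k_{ji}):
Γ^r_{r r} = 2*r/(1 - r^2)
Γ^r_{θ θ} = (r^3 + r)/(r^2 - 1)
Γ^θ_{r θ} = (-r^2 - 1)/(r^3 - r)
Ricci tensor (R_{ij} = R^k_{ikj}): R_{rr} = -4/(r^2 - 1)^2, R_{rθ} = 0, R_{θθ} = -4*r^2/(r^2 - 1)^2
Inverse metric: g^{rr} = (1 - r^2)^2/4, g^{θθ} = (1 - r^2)^2/(4*r^2)
R = g^{ij} R_{ij} = ((1 - r^2)^2/4)(-4/(r^2 - 1)^2) + ((1 - r^2)^2/(4*r^2))(-4*r^2/(r^2 - 1)^2) = -2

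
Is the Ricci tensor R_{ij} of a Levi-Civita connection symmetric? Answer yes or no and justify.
R_{ij} = R^k_{ikj}; the pair symmetry R_{kilj} = R_{ljki} gives R_{ij} = R_{ji}.
Yes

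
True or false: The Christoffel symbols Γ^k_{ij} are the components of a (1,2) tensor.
Under a change of coordinates Γ picks up an inhomogeneous term ∂²x/∂x'∂x'; e.g. Γ = 0 in Cartesian coordinates but Γ^r_{θθ} = -r in polar coordinates on the same flat plane.
False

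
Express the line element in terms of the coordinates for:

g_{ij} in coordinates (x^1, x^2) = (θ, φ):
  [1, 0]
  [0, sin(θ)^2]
ds^2 = g_{ij} dx^i dx^j; only the non-zero components contribute.
ds^2 = dθ^2 + sin(θ)^2 dφ^2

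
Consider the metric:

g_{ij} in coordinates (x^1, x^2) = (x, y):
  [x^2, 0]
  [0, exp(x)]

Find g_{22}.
With x^1 = x, x^2 = y, g_{22} = g_{yy} is the row-2, column-2 entry of the matrix.
g_{22} = exp(x)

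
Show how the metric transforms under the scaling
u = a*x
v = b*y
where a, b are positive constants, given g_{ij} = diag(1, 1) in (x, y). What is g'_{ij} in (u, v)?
Invert the transformation: x = u/a, y = v/b
g'_{ij} = (∂x^k/∂x'^i)(∂x^l/∂x'^j) g_{kl}; with g_{kl} = δ_{kl} this is Σ_k (∂x^k/∂x'^i)(∂x^k/∂x'^j).
Jacobian: ∂x/∂u = 1/a, ∂x/∂v = 0, ∂y/∂u = 0, ∂y/∂v = 1/b
g'_{uu} = (1/a)(1/a) + (0)(0) = 1/a^2
g'_{uv} = (1/a)(0) + (0)(1/b) = 0
g'_{vv} = (0)(0) + (1/b)(1/b) = 1/b^2
g'_{ij} = diag(1/a^2, 1/b^2)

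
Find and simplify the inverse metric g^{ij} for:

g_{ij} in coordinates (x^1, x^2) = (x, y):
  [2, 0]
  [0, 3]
The metric is diagonal, so g^{ij} is diagonal with entries 1/g_{ii}: diag(1/2, 1/3).
g^{ij}:
  [1/2, 0]
  [0, 1/3]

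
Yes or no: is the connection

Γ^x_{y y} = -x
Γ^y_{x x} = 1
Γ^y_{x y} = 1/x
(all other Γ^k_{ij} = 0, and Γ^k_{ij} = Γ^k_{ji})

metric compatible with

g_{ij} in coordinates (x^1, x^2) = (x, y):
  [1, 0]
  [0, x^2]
Using ∇_k g_{ij} = ∂_k g_{ij} - Γ^m_{ki} g_{mj} - Γ^m_{kj} g_{im}:
∇_x g_{xy} = (0) - (x^2) - (0) = -x^2 ≠ 0
So the connection is not metric compatible (it is not the Levi-Civita connection).
No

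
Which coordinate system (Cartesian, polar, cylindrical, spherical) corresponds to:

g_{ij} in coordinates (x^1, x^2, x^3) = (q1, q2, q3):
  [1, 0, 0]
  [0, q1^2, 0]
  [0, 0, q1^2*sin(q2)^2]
The line element ds^2 = dq1^2 + q1^2 dq2^2 + q1^2 sin(q2)^2 dq3^2 is dr^2 + r^2 dθ^2 + r^2 sin(θ)^2 dφ^2 with q1 = r, q2 = θ, q3 = φ.
spherical coordinates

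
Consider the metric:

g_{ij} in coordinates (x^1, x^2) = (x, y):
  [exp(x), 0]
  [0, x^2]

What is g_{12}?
With x^1 = x, x^2 = y, g_{12} = g_{xy} is the row-1, column-2 entry of the matrix.
g_{12} = 0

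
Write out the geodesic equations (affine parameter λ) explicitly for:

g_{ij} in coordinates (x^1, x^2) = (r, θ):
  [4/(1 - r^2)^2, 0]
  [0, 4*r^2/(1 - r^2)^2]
Geodesic equation: d^2x^k/dλ^2 + Γ^k_{ij} (dx^i/dλ)(dx^j/dλ) = 0.
Non-zero Christoffel symbols:
Γ^r_{r r} = 2*r/(1 - r^2)
Γ^r_{θ θ} = (r^3 + r)/(r^2 - 1)
Γ^θ_{r θ} = (-r^2 - 1)/(r^3 - r)
Substituting (the symmetric pair Γ^k_{ij}, Γ^k_{ji} combines into a factor 2):
d^2r/dλ^2 + (2*r/(1 - r^2)) (dr/dλ)^2 + ((r^3 + r)/(r^2 - 1)) (dθ/dλ)^2 = 0
d^2θ/dλ^2 + ((-2*r^2 - 2)/(r^3 - r)) (dr/dλ)(dθ/dλ) = 0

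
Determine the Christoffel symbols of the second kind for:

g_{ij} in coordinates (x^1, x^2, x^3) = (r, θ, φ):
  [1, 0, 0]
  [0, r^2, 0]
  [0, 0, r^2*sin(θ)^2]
Using Γ^k_{ij} = (1/2) g^{km} (∂_i g_{mj} + ∂_j g_{mi} - ∂_m g_{ij}); the metric is diagonal, so only the m = k term contributes.
Non-zero symbols (using the symmetry Γ^k_{ij} = Γ^k_{ji}):
Γ^r_{θ θ} = (1/2) g^{rr} (∂_θ g_{rθ} + ∂_θ g_{rθ} - ∂_r g_{θθ}) = (1/2)(1)((0) + (0) - (2*r)) = -r
Γ^r_{φ φ} = (1/2) g^{rr} (∂_φ g_{rφ} + ∂_φ g_{rφ} - ∂_r g_{φφ}) = (1/2)(1)((0) + (0) - (2*r*sin(θ)^2)) = -r*sin(θ)^2
Γ^θ_{r θ} = (1/2) g^{θθ} (∂_r g_{θθ} + ∂_θ g_{θr} - ∂_θ g_{rθ}) = (1/2)(1/r^2)((2*r) + (0) - (0)) = 1/r
Γ^θ_{φ φ} = (1/2) g^{θθ} (∂_φ g_{θφ} + ∂_φ g_{θφ} - ∂_θ g_{φφ}) = (1/2)(1/r^2)((0) + (0) - (r^2*sin(2*θ))) = -sin(2*θ)/2
Γ^φ_{r φ} = (1/2) g^{φφ} (∂_r g_{φφ} + ∂_φ g_{φr} - ∂_φ g_{rφ}) = (1/2)(1/(r^2*sin(θ)^2))((2*r*sin(θ)^2) + (0) - (0)) = 1/r
Γ^φ_{θ φ} = (1/2) g^{φφ} (∂_θ g_{φφ} + ∂_φ g_{φθ} - ∂_φ g_{θφ}) = (1/2)(1/(r^2*sin(θ)^2))((r^2*sin(2*θ)) + (0) - (0)) = 1/tan(θ)
All other Christoffel symbols are zero.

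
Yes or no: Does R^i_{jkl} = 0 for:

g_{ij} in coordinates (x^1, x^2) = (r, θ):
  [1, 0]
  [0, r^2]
Non-zero Christoffel symbols:
Γ^r_{θ θ} = -r
Γ^θ_{r θ} = 1/r
Ricci tensor: R_{rr} = 0, R_{rθ} = 0, R_{θθ} = 0
All R_{ij} vanish; in 2 dimensions the Riemann tensor is fully determined by the Ricci tensor, so R^i_{jkl} = 0: the metric is flat (curvilinear coordinates on flat space).
Yes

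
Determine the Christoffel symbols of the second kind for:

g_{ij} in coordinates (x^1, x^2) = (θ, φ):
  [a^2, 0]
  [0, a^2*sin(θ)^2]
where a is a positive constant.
Using Γ^k_{ij} = (1/2) g^{km} (∂_i g_{mj} + ∂_j g_{mi} - ∂_m g_{ij}); the metric is diagonal, so only the m = k term contributes.
Non-zero symbols (using the symmetry Γ^k_{ij} = Γ^k_{ji}):
Γ^θ_{φ φ} = (1/2) g^{θθ} (∂_φ g_{θφ} + ∂_φ g_{θφ} - ∂_θ g_{φφ}) = (1/2)(1/a^2)((0) + (0) - (a^2*sin(2*θ))) = -sin(2*θ)/2
Γ^φ_{θ φ} = (1/2) g^{φφ} (∂_θ g_{φφ} + ∂_φ g_{φθ} - ∂_φ g_{θφ}) = (1/2)(1/(a^2*sin(θ)^2))((a^2*sin(2*θ)) + (0) - (0)) = 1/tan(θ)
All other Christoffel symbols are zero.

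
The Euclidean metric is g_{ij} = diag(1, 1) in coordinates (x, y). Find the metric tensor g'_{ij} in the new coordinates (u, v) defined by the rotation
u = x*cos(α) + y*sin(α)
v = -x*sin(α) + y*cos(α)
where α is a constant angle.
Invert the transformation: x = u*cos(α) - v*sin(α), y = u*sin(α) + v*cos(α)
g'_{ij} = (∂x^k/∂x'^i)(∂x^l/∂x'^j) g_{kl}; with g_{kl} = δ_{kl} this is Σ_k (∂x^k/∂x'^i)(∂x^k/∂x'^j).
Jacobian: ∂x/∂u = cos(α), ∂x/∂v = -sin(α), ∂y/∂u = sin(α), ∂y/∂v = cos(α)
g'_{uu} = (cos(α))(cos(α)) + (sin(α))(sin(α)) = 1
g'_{uv} = (cos(α))(-sin(α)) + (sin(α))(cos(α)) = 0
g'_{vv} = (-sin(α))(-sin(α)) + (cos(α))(cos(α)) = 1
g'_{ij} = diag(1, 1)
The Euclidean metric is invariant under rotations.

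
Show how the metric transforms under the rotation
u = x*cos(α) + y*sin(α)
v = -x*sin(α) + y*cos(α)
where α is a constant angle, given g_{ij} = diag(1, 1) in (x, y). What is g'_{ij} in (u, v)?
Invert the transformation: x = u*cos(α) - v*sin(α), y = u*sin(α) + v*cos(α)
g'_{ij} = (∂x^k/∂x'^i)(∂x^l/∂x'^j) g_{kl}; with g_{kl} = δ_{kl} this is Σ_k (∂x^k/∂x'^i)(∂x^k/∂x'^j).
Jacobian: ∂x/∂u = cos(α), ∂x/∂v = -sin(α), ∂y/∂u = sin(α), ∂y/∂v = cos(α)
g'_{uu} = (cos(α))(cos(α)) + (sin(α))(sin(α)) = 1
g'_{uv} = (cos(α))(-sin(α)) + (sin(α))(cos(α)) = 0
g'_{vv} = (-sin(α))(-sin(α)) + (cos(α))(cos(α)) = 1
g'_{ij} = diag(1, 1)
The Euclidean metric is invariant under rotations.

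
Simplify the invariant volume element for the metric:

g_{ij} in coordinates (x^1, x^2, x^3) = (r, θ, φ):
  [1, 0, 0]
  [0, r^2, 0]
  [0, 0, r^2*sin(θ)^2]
det(g) = r^4*sin(θ)^2
√|det(g)| = r^2*sin(θ) (taking 0 < θ < π so that |sin(θ)| = sin(θ))
Volume element: dV = r^2*sin(θ) dr dθ dφ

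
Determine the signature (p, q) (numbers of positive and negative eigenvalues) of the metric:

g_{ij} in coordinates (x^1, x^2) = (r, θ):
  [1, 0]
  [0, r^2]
The metric is diagonal, so its eigenvalues are the diagonal entries: 1, r^2 (at a generic point, where coordinate-dependent entries are positive).
2 positive, 0 negative.
(2, 0) - Riemannian (positive definite)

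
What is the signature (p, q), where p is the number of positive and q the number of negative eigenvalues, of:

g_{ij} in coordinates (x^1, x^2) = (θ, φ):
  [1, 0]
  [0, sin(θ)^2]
The metric is diagonal, so its eigenvalues are the diagonal entries: 1, sin(θ)^2 (at a generic point, where coordinate-dependent entries are positive).
2 positive, 0 negative.
(2, 0) - Riemannian (positive definite)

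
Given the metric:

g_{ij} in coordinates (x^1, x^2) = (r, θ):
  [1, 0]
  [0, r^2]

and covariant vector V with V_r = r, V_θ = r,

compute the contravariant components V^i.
Inverse metric (diagonal): g^{rr} = 1, g^{θθ} = 1/r^2
V^i = g^{ij} V_j:
V^r = (1)(r) + (0)(r) = r
V^θ = (0)(r) + (1/r^2)(r) = 1/r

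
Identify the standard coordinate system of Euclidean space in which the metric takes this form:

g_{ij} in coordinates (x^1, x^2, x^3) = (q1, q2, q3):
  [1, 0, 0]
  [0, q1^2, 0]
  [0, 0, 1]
The line element ds^2 = dq1^2 + q1^2 dq2^2 + dq3^2 is dr^2 + r^2 dθ^2 + dz^2 with q1 = r, q2 = θ, q3 = z.
cylindrical coordinates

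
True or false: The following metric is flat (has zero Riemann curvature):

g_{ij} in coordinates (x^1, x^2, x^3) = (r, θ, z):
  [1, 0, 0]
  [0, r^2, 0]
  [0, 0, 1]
Non-zero Christoffel symbols:
Γ^r_{θ θ} = -r
Γ^θ_{r θ} = 1/r
Ricci tensor: R_{rr} = 0, R_{rθ} = 0, R_{rz} = 0, R_{θθ} = 0, R_{θz} = 0, R_{zz} = 0
All R_{ij} vanish; in 3 dimensions the Riemann tensor is fully determined by the Ricci tensor, so R^i_{jkl} = 0: the metric is flat (curvilinear coordinates on flat space).
True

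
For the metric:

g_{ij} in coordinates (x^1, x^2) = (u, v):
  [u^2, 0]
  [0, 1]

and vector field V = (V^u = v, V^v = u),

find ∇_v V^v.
Non-zero Christoffel symbols:
Γ^u_{u u} = 1/u
∇_v V^v = ∂_v V^v + Γ^v_{v j} V^j
  = (0) + (0)(v) + (0)(u)
  = 0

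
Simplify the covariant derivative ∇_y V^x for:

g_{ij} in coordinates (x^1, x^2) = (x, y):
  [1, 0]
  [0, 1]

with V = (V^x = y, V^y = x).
All Christoffel symbols are zero.
∇_y V^x = ∂_y V^x + Γ^x_{y j} V^j
  = (1) + (0)(y) + (0)(x)
  = 1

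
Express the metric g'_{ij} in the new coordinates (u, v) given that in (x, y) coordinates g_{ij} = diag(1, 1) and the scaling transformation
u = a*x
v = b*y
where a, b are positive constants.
Invert the transformation: x = u/a, y = v/b
g'_{ij} = (∂x^k/∂x'^i)(∂x^l/∂x'^j) g_{kl}; with g_{kl} = δ_{kl} this is Σ_k (∂x^k/∂x'^i)(∂x^k/∂x'^j).
Jacobian: ∂x/∂u = 1/a, ∂x/∂v = 0, ∂y/∂u = 0, ∂y/∂v = 1/b
g'_{uu} = (1/a)(1/a) + (0)(0) = 1/a^2
g'_{uv} = (1/a)(0) + (0)(1/b) = 0
g'_{vv} = (0)(0) + (1/b)(1/b) = 1/b^2
g'_{ij} = diag(1/a^2, 1/b^2)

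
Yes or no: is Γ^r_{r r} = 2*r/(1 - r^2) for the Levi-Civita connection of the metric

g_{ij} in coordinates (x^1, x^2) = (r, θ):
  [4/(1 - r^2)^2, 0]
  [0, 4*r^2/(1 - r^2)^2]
Γ^r_{r r} = (1/2) g^{rr} (∂_r g_{rr} + ∂_r g_{rr} - ∂_r g_{rr}) = (1/2)((1 - r^2)^2/4)((16*r/(1 - r^2)^3) + (16*r/(1 - r^2)^3) - (16*r/(1 - r^2)^3)) = 2*r/(1 - r^2)
This equals the proposed value 2*r/(1 - r^2).
Yes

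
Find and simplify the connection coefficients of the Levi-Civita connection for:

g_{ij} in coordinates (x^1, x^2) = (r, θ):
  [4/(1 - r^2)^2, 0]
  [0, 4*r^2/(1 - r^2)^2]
Using Γ^k_{ij} = (1/2) g^{km} (∂_i g_{mj} + ∂_j g_{mi} - ∂_m g_{ij}); the metric is diagonal, so only the m = k term contributes.
Non-zero symbols (using the symmetry Γ^k_{ij} = Γ^k_{ji}):
Γ^r_{r r} = (1/2) g^{rr} (∂_r g_{rr} + ∂_r g_{rr} - ∂_r g_{rr}) = (1/2)((1 - r^2)^2/4)((16*r/(1 - r^2)^3) + (16*r/(1 - r^2)^3) - (16*r/(1 - r^2)^3)) = 2*r/(1 - r^2)
Γ^r_{θ θ} = (1/2) g^{rr} (∂_θ g_{rθ} + ∂_θ g_{rθ} - ∂_r g_{θθ}) = (1/2)((1 - r^2)^2/4)((0) + (0) - (-8*(r^3 + r)/(r^2 - 1)^3)) = (r^3 + r)/(r^2 - 1)
Γ^θ_{r θ} = (1/2) g^{θθ} (∂_r g_{θθ} + ∂_θ g_{θr} - ∂_θ g_{rθ}) = (1/2)((1 - r^2)^2/(4*r^2))((-8*(r^3 + r)/(r^2 - 1)^3) + (0) - (0)) = (-r^2 - 1)/(r^3 - r)
All other Christoffel symbols are zero.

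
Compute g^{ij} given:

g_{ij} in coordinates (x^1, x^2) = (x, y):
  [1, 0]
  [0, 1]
The metric is diagonal, so g^{ij} is diagonal with entries 1/g_{ii}: diag(1, 1).
g^{ij}:
  [1, 0]
  [0, 1]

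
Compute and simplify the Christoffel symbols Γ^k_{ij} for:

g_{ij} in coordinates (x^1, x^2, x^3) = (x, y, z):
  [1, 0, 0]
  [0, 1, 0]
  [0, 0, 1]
Using Γ^k_{ij} = (1/2) g^{km} (∂_i g_{mj} + ∂_j g_{mi} - ∂_m g_{ij}); the metric is diagonal, so only the m = k term contributes.
Every metric component is constant, so all ∂_m g_{ij} = 0 and every Christoffel symbol vanishes.
All Christoffel symbols are zero.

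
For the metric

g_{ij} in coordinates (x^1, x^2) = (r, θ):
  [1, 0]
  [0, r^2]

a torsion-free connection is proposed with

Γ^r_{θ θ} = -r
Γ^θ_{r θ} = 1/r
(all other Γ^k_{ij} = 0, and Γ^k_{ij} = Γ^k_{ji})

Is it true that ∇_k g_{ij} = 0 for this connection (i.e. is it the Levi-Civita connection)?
Using ∇_k g_{ij} = ∂_k g_{ij} - Γ^m_{ki} g_{mj} - Γ^m_{kj} g_{im}:
e.g. ∇_r g_{θθ} = (2*r) - (r) - (r) = 0
Every component ∇_k g_{ij} vanishes: the connection is metric compatible.
Yes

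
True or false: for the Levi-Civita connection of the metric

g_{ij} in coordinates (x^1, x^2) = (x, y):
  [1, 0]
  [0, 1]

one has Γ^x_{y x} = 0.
Γ^x_{y x} = (1/2) g^{xx} (∂_y g_{xx} + ∂_x g_{xy} - ∂_x g_{yx}) = (1/2)(1)((0) + (0) - (0)) = 0
This equals the proposed value 0.
True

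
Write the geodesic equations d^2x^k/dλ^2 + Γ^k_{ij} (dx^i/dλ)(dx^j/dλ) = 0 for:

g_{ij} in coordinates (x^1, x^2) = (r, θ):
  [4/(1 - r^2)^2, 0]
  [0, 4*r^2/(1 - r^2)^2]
Geodesic equation: d^2x^k/dλ^2 + Γ^k_{ij} (dx^i/dλ)(dx^j/dλ) = 0.
Non-zero Christoffel symbols:
Γ^r_{r r} = 2*r/(1 - r^2)
Γ^r_{θ θ} = (r^3 + r)/(r^2 - 1)
Γ^θ_{r θ} = (-r^2 - 1)/(r^3 - r)
Substituting (the symmetric pair Γ^k_{ij}, Γ^k_{ji} combines into a factor 2):
d^2r/dλ^2 + (2*r/(1 - r^2)) (dr/dλ)^2 + ((r^3 + r)/(r^2 - 1)) (dθ/dλ)^2 = 0
d^2θ/dλ^2 + ((-2*r^2 - 2)/(r^3 - r)) (dr/dλ)(dθ/dλ) = 0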